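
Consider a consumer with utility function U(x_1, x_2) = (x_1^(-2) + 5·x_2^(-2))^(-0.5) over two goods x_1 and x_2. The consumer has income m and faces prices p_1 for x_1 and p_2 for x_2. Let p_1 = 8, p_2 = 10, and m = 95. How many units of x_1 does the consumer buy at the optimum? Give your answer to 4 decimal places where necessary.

Substitute x_2 = (x_2/x_1)·x_1 into the budget: x_1* = m/(p_1 + p_2·(x_2/x_1)).
Numerically x_2/x_1 = 1.587401, so x_1* = 95/(8 + 10·1.587401) = 3.9792.

x_1* = 3.9792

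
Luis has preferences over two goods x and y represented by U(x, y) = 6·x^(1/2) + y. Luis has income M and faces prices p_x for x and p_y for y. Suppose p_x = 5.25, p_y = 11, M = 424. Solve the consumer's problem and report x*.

MU_x = 3/√x, MU_y = 1. Tangency: 3/√x = p_x/p_y.
Solve: √x = 3·p_y/p_x, so x*(p_x,p_y) = (3·p_y/p_x)², and y* = (M − p_x·x*)/p_y.
Plugging in: x* = (3·11/5.25)² = 39.5102.

x* = 39.5102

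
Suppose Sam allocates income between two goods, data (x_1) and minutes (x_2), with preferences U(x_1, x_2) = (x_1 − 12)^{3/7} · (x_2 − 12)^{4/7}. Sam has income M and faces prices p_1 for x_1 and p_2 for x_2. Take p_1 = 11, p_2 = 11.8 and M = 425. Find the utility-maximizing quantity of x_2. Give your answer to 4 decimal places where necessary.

x_2* = 19.3317

MRS = (3/4)·(x_2−12)/(x_1−12). Tangency with p_1/p_2 gives x_2−12 = (4/3)·(p_1/p_2)·(x_1−12).
After buying the subsistence bundle (12, 12), a share 3/7 of the remaining income goes to x_1: x_1* = 12 + 3/7·(M − 12p_1 − 12p_2)/p_1.
Discretionary income = 425 − 12·11 − 12·11.8 = 151.4; x_2* = 12 + 4/7·151.4/11.8 = 19.3317.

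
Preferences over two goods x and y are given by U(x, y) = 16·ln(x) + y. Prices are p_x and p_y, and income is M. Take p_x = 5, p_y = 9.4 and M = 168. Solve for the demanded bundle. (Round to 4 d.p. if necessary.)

x* = 30.08, y* = 1.8723

Set MRS = p_x/p_y: (16/x)/1 = p_x/p_y.
So x*(p_x,p_y) = 16·p_y/p_x, independent of income; and y* = (M − 16·p_y)/p_y.
At the given prices: x* = 16·9.4/5 = 30.08, and y* = 1.8723.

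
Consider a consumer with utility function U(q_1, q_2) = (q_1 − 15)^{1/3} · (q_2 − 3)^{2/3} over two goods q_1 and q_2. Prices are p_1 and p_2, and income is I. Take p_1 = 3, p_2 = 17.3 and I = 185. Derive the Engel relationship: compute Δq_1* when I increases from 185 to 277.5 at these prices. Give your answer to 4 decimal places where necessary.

This is Cobb-Douglas in (q_1−15, q_2−3): tangency gives 1/3·p_2·(q_2−3) = 2/3·p_1·(q_1−15).
Substituting into the budget: q_1* = 15 + 1/3·(I − 15·p_1 − 3·p_2)/p_1, and q_2* = 3 + 2/3·(…)/p_2.
Discretionary income = 185 − 15·3 − 3·17.3 = 88.1; q_1* = 15 + 1/3·88.1/3 = 24.7889.
At I' = 277.5: q_1* = 35.0667. Change: 35.0667 − 24.7889 = 10.2778.

Δq_1* = 10.2778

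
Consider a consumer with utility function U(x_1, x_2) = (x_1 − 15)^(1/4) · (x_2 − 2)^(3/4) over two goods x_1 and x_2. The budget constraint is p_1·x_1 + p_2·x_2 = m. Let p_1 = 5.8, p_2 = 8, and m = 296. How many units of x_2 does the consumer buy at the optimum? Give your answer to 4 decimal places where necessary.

x_2* = 20.0938

Let x_1' = x_1−15, x_2' = x_2−2. MRS = (1/3)·x_2'/x_1' = p_1/p_2.
Substituting into the budget: x_1* = 15 + 0.25·(m − 15·p_1 − 2·p_2)/p_1, and x_2* = 2 + 0.75·(…)/p_2.
Discretionary income = 296 − 15·5.8 − 2·8 = 193; x_2* = 2 + 0.75·193/8 = 20.0938.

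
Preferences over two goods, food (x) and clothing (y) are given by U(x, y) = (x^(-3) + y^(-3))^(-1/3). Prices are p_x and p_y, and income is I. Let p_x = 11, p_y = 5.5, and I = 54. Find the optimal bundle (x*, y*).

Substitute y = (y/x)·x into the budget: x* = I/(p_x + p_y·(y/x)).
Numerically y/x = 1.189207, so x* = 54/(11 + 5.5·1.189207) = 3.0786 and y* = 1.189207·3.0786 = 3.6611.

x* = 3.0786, y* = 3.6611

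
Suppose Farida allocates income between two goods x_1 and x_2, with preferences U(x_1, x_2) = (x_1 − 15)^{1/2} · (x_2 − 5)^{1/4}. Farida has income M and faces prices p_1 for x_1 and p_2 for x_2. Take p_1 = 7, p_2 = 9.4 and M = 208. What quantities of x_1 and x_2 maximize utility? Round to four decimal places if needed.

x_1* = 20.3333, x_2* = 6.9858

Discretionary income = 208 − 15·7 − 5·9.4 = 56; x_1* = 15 + 2/3·56/7 = 20.3333; x_2* = 5 + 1/3·56/9.4 = 6.9858.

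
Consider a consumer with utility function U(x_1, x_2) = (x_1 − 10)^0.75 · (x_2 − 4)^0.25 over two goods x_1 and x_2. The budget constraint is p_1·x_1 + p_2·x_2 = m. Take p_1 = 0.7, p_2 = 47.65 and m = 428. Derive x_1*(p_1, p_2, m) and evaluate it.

This is Cobb-Douglas in (x_1−10, x_2−4): tangency gives 0.75·p_2·(x_2−4) = 0.25·p_1·(x_1−10).
Substituting into the budget: x_1* = 10 + 0.75·(m − 10·p_1 − 4·p_2)/p_1, and x_2* = 4 + 0.25·(…)/p_2.
Discretionary income = 428 − 10·0.7 − 4·47.65 = 230.4; x_1* = 10 + 0.75·230.4/0.7 = 256.8571.

x_1* = 256.8571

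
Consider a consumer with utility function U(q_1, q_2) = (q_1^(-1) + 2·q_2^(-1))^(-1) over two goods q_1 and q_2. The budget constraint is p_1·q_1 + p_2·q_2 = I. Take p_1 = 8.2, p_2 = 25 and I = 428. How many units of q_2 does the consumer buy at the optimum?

From the CES first-order condition, (1/2)·(q_2/q_1)^(2) = p_1/p_2.
Solve for the ratio: q_2/q_1 = [2·p_1/p_2]^(0.5).
Substitute q_2 = (q_2/q_1)·q_1 into the budget: q_1* = I/(p_1 + p_2·(q_2/q_1)).
Numerically q_2/q_1 = 0.809938, so q_1* = 428/(8.2 + 25·0.809938) = 15.0448 and q_2* = 0.809938·15.0448 = 12.1853.

q_2* = 12.1853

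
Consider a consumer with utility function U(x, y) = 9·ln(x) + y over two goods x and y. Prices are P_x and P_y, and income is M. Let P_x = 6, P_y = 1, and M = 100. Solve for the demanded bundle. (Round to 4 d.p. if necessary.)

Set MRS = P_x/P_y: (9/x)/1 = P_x/P_y.
So x*(P_x,P_y) = 9·P_y/P_x, independent of income; and y* = (M − 9·P_y)/P_y.
At the given prices: x* = 9·1/6 = 1.5, and y* = 91.

x* = 1.5, y* = 91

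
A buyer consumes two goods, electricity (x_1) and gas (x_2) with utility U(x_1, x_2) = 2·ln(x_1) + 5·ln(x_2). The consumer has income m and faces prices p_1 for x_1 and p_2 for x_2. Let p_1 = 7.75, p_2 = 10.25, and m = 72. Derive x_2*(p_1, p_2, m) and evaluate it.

Demand: x_1*(p_1,p_2,m) = 2/7·m/p_1 and x_2* = 5/7·m/p_2.
At p_1=7.75, p_2=10.25, m=72: x_2* = 5/7·72/10.25 = 5.0174.

x_2* = 5.0174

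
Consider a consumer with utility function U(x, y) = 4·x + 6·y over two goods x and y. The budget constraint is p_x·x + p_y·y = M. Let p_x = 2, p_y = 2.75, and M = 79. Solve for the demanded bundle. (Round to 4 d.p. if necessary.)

x* = 0, y* = 28.7273

Linear utility — the consumer picks whichever good has higher MU/price: 4/2 = 2 vs 6/2.75 = 2.1818.
y gives more utility per dollar, so spend all income on y: y* = M/p_y, x* = 0.
Numerically: x* = 0, y* = 28.7273.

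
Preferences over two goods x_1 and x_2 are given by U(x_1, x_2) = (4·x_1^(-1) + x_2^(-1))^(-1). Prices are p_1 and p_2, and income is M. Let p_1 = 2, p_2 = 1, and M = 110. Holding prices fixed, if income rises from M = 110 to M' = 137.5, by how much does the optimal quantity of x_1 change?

From the CES first-order condition, 4·(x_2/x_1)^(2) = p_1/p_2.
Solve for the ratio: x_2/x_1 = [(1/4)·p_1/p_2]^(0.5).
Substitute x_2 = (x_2/x_1)·x_1 into the budget: x_1* = M/(p_1 + p_2·(x_2/x_1)).
Numerically x_2/x_1 = 0.707107, so x_1* = 110/(2 + 1·0.707107) = 40.6338.
At M' = 137.5: x_1* = 50.7922. Change: 50.7922 − 40.6338 = 10.1584.

Δx_1* = 10.1584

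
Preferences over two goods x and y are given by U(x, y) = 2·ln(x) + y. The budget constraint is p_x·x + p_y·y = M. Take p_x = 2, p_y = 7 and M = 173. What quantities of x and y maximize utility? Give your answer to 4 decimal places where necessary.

MU_x = 2/x, MU_y = 1. Tangency: 2/x = p_x/p_y.
So x*(p_x,p_y) = 2·p_y/p_x, independent of income; and y* = (M − 2·p_y)/p_y.
At the given prices: x* = 2·7/2 = 7, and y* = 22.7143.

x* = 7, y* = 22.7143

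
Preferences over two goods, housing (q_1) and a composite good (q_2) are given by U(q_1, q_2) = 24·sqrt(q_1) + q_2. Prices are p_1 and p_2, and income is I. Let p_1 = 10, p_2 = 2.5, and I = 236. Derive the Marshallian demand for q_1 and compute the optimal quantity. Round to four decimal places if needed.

Thus q_1* = (12·p_2/p_1)² — independent of I — with the rest of income spent on q_2.
Plugging in: q_1* = (12·2.5/10)² = 9.

q_1* = 9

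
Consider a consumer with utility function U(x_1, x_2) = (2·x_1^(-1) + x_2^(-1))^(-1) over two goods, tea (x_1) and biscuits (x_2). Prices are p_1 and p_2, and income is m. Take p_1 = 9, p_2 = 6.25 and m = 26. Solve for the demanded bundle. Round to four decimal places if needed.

MU_x_1 ∝ 2·x_1^(-2), MU_x_2 ∝ x_2^(-2), so MRS = 2·(x_2/x_1)^(2) = p_1/p_2.
Hence x_2/x_1 = ((1/2)·p_1/p_2)^(1/(2)), i.e. raised to the 0.5 power.
With the ratio pinned down, the budget gives x_1* = m/(p_1 + p_2·(x_2/x_1)) and x_2* = (x_2/x_1)·x_1*.
Numerically x_2/x_1 = 0.848528, so x_1* = 26/(9 + 6.25·0.848528) = 1.8178 and x_2* = 0.848528·1.8178 = 1.5424.

x_1* = 1.8178, x_2* = 1.5424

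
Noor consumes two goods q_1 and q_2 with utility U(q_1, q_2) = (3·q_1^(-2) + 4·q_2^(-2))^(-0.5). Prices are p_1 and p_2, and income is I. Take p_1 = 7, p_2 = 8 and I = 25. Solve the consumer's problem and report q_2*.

MRS = MU_q_1/MU_q_2 = (3/4)·(q_2/q_1)^(3). Set equal to p_1/p_2.
Hence q_2/q_1 = ((4/3)·p_1/p_2)^(1/(3)), i.e. raised to the 1/3 power.
Substitute q_2 = (q_2/q_1)·q_1 into the budget: q_1* = I/(p_1 + p_2·(q_2/q_1)).
Numerically q_2/q_1 = 1.052727, so q_1* = 25/(7 + 8·1.052727) = 1.6211 and q_2* = 1.052727·1.6211 = 1.7066.

q_2* = 1.7066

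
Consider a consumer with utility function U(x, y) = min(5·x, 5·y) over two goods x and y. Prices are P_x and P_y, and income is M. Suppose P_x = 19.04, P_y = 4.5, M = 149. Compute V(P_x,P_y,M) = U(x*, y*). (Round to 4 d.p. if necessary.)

V = 31.6483

Here 5·19.04 + 5·4.5 = 117.7, giving x* = 6.3297 and y* = 6.3297.
Utility at the optimum: U(6.3297, 6.3297) = 31.6483.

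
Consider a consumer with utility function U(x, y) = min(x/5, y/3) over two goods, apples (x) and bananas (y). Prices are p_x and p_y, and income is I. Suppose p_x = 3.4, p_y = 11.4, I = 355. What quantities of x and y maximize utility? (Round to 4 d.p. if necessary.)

With perfect complements, no substitution: consume in ratio x:y = 5:3.
Budget: p_x·x + p_y·(3/5)·x = I, so (5·p_x + 3·p_y)·x = 5·I.
Demand: x*(p_x,p_y,I) = 5·I/(5·p_x + 3·p_y), y* = 3·I/(5·p_x + 3·p_y).
Here 5·3.4 + 3·11.4 = 51.2, giving x* = 34.668 and y* = 20.8008.

x* = 34.668, y* = 20.8008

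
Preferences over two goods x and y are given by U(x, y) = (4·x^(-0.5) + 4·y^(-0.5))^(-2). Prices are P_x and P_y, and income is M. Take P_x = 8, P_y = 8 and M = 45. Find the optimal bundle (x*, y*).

x* = 2.8125, y* = 2.8125

MRS = MU_x/MU_y = (y/x)^(1.5). Set equal to P_x/P_y.
Hence y/x = (P_x/P_y)^(1/(1.5)), i.e. raised to the 2/3 power.
With the ratio pinned down, the budget gives x* = M/(P_x + P_y·(y/x)) and y* = (y/x)·x*.
Numerically y/x = 1, so x* = 45/(8 + 8·1) = 2.8125 and y* = 1·2.8125 = 2.8125.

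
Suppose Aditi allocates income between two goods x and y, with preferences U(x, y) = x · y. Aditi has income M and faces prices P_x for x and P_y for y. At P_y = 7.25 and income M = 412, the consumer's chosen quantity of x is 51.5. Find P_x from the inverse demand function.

The MRS is y/x. Set MRS = P_x/P_y.
So P_y·y = P_x·x; combined with the budget, a share 0.5 of income goes to x.
Demand: x*(P_x,P_y,M) = 0.5·M/P_x and y* = 0.5·M/P_y.
Set x* = 51.5 in the demand function and solve for P_x: P_x = 4.

P_x = 4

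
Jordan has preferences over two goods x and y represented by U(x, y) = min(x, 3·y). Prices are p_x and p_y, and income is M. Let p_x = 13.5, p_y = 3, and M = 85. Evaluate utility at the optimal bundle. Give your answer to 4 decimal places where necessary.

V = 5.8621

Demand: x*(p_x,p_y,M) = 3·M/(3·p_x + p_y), y* = M/(3·p_x + p_y).
Here 3·13.5 + 3 = 43.5, giving x* = 5.8621 and y* = 1.954.
Utility at the optimum: U(5.8621, 1.954) = 5.8621.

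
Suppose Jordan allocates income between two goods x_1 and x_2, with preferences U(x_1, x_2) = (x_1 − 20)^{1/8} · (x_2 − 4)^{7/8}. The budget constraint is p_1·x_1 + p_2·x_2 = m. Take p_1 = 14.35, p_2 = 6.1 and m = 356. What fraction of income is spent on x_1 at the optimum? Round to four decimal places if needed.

share on x_1 = 0.8218

This is Cobb-Douglas in (x_1−20, x_2−4): tangency gives 0.125·p_2·(x_2−4) = 0.875·p_1·(x_1−20).
Substituting into the budget: x_1* = 20 + 0.125·(m − 20·p_1 − 4·p_2)/p_1, and x_2* = 4 + 0.875·(…)/p_2.
Discretionary income = 356 − 20·14.35 − 4·6.1 = 44.6; x_1* = 20 + 0.125·44.6/14.35 = 20.3885; x_2* = 4 + 0.875·44.6/6.1 = 10.3975.
Expenditure on x_1: 14.35·20.3885 = 292.575; share = 0.8218.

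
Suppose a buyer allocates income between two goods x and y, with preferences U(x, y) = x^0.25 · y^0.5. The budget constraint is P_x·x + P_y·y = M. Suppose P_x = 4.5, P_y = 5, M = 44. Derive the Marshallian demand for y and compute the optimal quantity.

Demand: x*(P_x,P_y,M) = 1/3·M/P_x and y* = 2/3·M/P_y.
At P_x=4.5, P_y=5, M=44: y* = 2/3·44/5 = 5.8667.

y* = 5.8667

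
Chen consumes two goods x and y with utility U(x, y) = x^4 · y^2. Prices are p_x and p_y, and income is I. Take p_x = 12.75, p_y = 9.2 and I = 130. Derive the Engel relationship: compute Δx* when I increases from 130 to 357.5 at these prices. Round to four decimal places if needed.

Δx* = 11.8954

Demand: x*(p_x,p_y,I) = 2/3·I/p_x and y* = 1/3·I/p_y.
At p_x=12.75, p_y=9.2, I=130: x* = 2/3·130/12.75 = 6.7974.
At I' = 357.5: x* = 18.6928. Change: 18.6928 − 6.7974 = 11.8954.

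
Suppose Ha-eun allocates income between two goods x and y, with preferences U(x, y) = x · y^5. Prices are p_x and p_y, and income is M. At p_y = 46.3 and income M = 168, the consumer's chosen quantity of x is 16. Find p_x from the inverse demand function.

p_x = 1.75

Tangency: MRS = (1/5)·y/x = p_x/p_y.
So p_y·y = 5·p_x·x; combined with the budget, a share 1/6 of income goes to x.
Demand: x*(p_x,p_y,M) = 1/6·M/p_x and y* = 5/6·M/p_y.
Set x* = 16 in the demand function and solve for p_x: p_x = 1.75.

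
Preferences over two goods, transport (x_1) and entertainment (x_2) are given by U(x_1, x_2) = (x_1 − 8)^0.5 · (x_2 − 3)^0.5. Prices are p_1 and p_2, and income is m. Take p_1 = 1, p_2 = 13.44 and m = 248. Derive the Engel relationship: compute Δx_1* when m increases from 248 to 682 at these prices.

Δx_1* = 217

Let x_1' = x_1−8, x_2' = x_2−3. MRS = x_2'/x_1' = p_1/p_2.
After buying the subsistence bundle (8, 3), a share 0.5 of the remaining income goes to x_1: x_1* = 8 + 0.5·(m − 8p_1 − 3p_2)/p_1.
Discretionary income = 248 − 8·1 − 3·13.44 = 199.68; x_1* = 8 + 0.5·199.68/1 = 107.84.
At m' = 682: x_1* = 324.84. Change: 324.84 − 107.84 = 217.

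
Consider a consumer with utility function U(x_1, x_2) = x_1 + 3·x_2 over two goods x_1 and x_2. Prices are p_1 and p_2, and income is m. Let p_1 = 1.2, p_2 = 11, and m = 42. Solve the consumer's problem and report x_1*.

x_1* = 35

Linear utility — the consumer picks whichever good has higher MU/price: 1/1.2 = 0.8333 vs 3/11 = 0.2727.
x_1 gives more utility per dollar, so spend all income on x_1: x_1* = m/p_1, x_2* = 0.
Numerically: x_1* = 35, x_2* = 0.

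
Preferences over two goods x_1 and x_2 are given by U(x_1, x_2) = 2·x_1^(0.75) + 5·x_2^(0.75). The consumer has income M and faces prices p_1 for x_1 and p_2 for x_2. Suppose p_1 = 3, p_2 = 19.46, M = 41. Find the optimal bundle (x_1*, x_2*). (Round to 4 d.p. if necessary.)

MRS = MU_x_1/MU_x_2 = (2/5)·(x_2/x_1)^(0.25). Set equal to p_1/p_2.
Hence x_2/x_1 = ((5/2)·p_1/p_2)^(1/(0.25)), i.e. raised to the 4 power.
With the ratio pinned down, the budget gives x_1* = M/(p_1 + p_2·(x_2/x_1)) and x_2* = (x_2/x_1)·x_1*.
Numerically x_2/x_1 = 0.022063, so x_1* = 41/(3 + 19.46·0.022063) = 11.9556 and x_2* = 0.022063·11.9556 = 0.2638.

x_1* = 11.9556, x_2* = 0.2638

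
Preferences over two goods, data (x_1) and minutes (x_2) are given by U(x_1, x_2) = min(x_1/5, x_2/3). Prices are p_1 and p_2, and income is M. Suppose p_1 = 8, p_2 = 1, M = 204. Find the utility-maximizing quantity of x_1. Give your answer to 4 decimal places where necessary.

x_1* = 23.7209

With perfect complements, no substitution: consume in ratio x_1:x_2 = 5:3.
Budget: p_1·x_1 + p_2·(3/5)·x_1 = M, so (5·p_1 + 3·p_2)·x_1 = 5·M.
Demand: x_1*(p_1,p_2,M) = 5·M/(5·p_1 + 3·p_2), x_2* = 3·M/(5·p_1 + 3·p_2).
Here 5·8 + 3·1 = 43, giving x_1* = 23.7209.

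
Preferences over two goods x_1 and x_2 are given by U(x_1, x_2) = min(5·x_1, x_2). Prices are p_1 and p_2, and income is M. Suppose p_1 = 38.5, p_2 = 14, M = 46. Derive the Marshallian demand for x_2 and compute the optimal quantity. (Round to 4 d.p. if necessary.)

With perfect complements, no substitution: consume in ratio x_1:x_2 = 1:5.
Budget: p_1·x_1 + p_2·5·x_1 = M, so (p_1 + 5·p_2)·x_1 = M.
Demand: x_1*(p_1,p_2,M) = M/(p_1 + 5·p_2), x_2* = 5·M/(p_1 + 5·p_2).
Here 38.5 + 5·14 = 108.5, giving x_2* = 2.1198.

x_2* = 2.1198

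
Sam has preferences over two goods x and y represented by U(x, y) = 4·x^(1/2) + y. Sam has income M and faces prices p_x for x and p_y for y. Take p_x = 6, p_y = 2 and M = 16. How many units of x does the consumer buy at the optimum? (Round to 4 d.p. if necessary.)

x* = 0.4444

MU_x = 2/√x, MU_y = 1. Tangency: 2/√x = p_x/p_y.
Solve: √x = 2·p_y/p_x, so x*(p_x,p_y) = (2·p_y/p_x)², and y* = (M − p_x·x*)/p_y.
Plugging in: x* = (2·2/6)² = 0.4444.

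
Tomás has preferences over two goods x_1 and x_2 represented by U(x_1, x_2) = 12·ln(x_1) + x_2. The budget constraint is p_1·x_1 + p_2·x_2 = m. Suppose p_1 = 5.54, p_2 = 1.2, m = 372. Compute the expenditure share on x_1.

MU_x_1 = 12/x_1, MU_x_2 = 1. Tangency: 12/x_1 = p_1/p_2.
So x_1*(p_1,p_2) = 12·p_2/p_1, independent of income; and x_2* = (m − 12·p_2)/p_2.
At the given prices: x_1* = 12·1.2/5.54 = 2.5993, and x_2* = 298.
Expenditure on x_1: 5.54·2.5993 = 14.4; share = 0.0387.

share on x_1 = 0.0387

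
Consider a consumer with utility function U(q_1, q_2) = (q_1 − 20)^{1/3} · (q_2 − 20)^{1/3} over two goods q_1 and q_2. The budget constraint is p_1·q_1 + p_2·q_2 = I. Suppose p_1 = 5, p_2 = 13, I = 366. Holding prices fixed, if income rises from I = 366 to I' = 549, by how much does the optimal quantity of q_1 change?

Δq_1* = 18.3

This is Cobb-Douglas in (q_1−20, q_2−20): tangency gives 1/3·p_2·(q_2−20) = 1/3·p_1·(q_1−20).
After buying the subsistence bundle (20, 20), a share 0.5 of the remaining income goes to q_1: q_1* = 20 + 0.5·(I − 20p_1 − 20p_2)/p_1.
Discretionary income = 366 − 20·5 − 20·13 = 6; q_1* = 20 + 0.5·6/5 = 20.6.
At I' = 549: q_1* = 38.9. Change: 38.9 − 20.6 = 18.3.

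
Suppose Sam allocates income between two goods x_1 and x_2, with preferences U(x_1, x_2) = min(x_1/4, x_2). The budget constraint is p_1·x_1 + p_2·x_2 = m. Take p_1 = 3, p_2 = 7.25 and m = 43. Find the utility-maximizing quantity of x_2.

With perfect complements, no substitution: consume in ratio x_1:x_2 = 4:1.
Budget: p_1·x_1 + p_2·(1/4)·x_1 = m, so (4·p_1 + p_2)·x_1 = 4·m.
Demand: x_1*(p_1,p_2,m) = 4·m/(4·p_1 + p_2), x_2* = m/(4·p_1 + p_2).
Here 4·3 + 7.25 = 19.25, giving x_2* = 2.2338.

x_2* = 2.2338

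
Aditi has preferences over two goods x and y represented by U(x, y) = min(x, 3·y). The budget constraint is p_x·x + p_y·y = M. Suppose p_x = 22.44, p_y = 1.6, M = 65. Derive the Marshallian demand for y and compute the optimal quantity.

y* = 0.9431

Leontief preferences: the optimum is at the kink where x/3 = y/1, i.e. y = (1/3)·x.
Budget: p_x·x + p_y·(1/3)·x = M, so (3·p_x + p_y)·x = 3·M.
Demand: x*(p_x,p_y,M) = 3·M/(3·p_x + p_y), y* = M/(3·p_x + p_y).
Here 3·22.44 + 1.6 = 68.92, giving y* = 0.9431.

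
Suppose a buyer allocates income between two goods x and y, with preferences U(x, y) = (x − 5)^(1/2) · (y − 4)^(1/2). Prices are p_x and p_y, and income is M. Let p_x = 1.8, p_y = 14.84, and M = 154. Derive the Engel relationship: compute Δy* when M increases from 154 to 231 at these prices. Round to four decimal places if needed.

MRS = (y−4)/(x−5). Tangency with p_x/p_y gives y−4 = (p_x/p_y)·(x−5).
After buying the subsistence bundle (5, 4), a share 0.5 of the remaining income goes to x: x* = 5 + 0.5·(M − 5p_x − 4p_y)/p_x.
Discretionary income = 154 − 5·1.8 − 4·14.84 = 85.64; y* = 4 + 0.5·85.64/14.84 = 6.8854.
At M' = 231: y* = 9.4798. Change: 9.4798 − 6.8854 = 2.5943.

Δy* = 2.5943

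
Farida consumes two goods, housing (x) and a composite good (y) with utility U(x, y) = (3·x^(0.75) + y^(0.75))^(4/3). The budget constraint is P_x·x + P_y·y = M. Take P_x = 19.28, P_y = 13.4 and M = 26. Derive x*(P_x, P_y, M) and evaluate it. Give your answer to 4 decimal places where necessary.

From the CES first-order condition, 3·(y/x)^(0.25) = P_x/P_y.
Solve for the ratio: y/x = [(1/3)·P_x/P_y]^(4).
Substitute y = (y/x)·x into the budget: x* = M/(P_x + P_y·(y/x)).
Numerically y/x = 0.052908, so x* = 26/(19.28 + 13.4·0.052908) = 1.3007.

x* = 1.3007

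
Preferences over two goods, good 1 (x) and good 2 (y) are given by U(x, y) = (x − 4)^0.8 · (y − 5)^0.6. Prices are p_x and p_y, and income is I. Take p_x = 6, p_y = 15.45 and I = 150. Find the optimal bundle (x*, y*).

x* = 8.6429, y* = 6.3523

This is Cobb-Douglas in (x−4, y−5): tangency gives 0.8·p_y·(y−5) = 0.6·p_x·(x−4).
After buying the subsistence bundle (4, 5), a share 4/7 of the remaining income goes to x: x* = 4 + 4/7·(I − 4p_x − 5p_y)/p_x.
Discretionary income = 150 − 4·6 − 5·15.45 = 48.75; x* = 4 + 4/7·48.75/6 = 8.6429; y* = 5 + 3/7·48.75/15.45 = 6.3523.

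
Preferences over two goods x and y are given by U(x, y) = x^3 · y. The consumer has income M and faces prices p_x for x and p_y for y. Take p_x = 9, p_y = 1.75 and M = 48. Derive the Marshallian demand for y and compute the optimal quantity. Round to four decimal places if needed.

y* = 6.8571

The MRS is 3·y/x. Set MRS = p_x/p_y.
So 3·p_y·y = p_x·x; combined with the budget, a share 0.75 of income goes to x.
Demand: x*(p_x,p_y,M) = 0.75·M/p_x and y* = 0.25·M/p_y.
At p_x=9, p_y=1.75, M=48: y* = 0.25·48/1.75 = 6.8571.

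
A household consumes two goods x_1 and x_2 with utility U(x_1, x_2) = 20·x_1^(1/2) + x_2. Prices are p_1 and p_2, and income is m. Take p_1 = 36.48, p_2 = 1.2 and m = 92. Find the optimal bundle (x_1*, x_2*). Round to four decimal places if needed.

Plugging in: x_1* = (10·1.2/36.48)² = 0.1082, x_2* = 73.3772.

x_1* = 0.1082, x_2* = 73.3772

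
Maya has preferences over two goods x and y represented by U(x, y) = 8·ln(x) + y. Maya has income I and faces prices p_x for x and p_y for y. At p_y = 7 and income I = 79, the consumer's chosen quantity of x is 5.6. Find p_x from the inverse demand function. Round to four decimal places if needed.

Set MRS = p_x/p_y: (8/x)/1 = p_x/p_y.
So x*(p_x,p_y) = 8·p_y/p_x, independent of income; and y* = (I − 8·p_y)/p_y.
Set x* = 5.6 in the demand function and solve for p_x: p_x = 10.

p_x = 10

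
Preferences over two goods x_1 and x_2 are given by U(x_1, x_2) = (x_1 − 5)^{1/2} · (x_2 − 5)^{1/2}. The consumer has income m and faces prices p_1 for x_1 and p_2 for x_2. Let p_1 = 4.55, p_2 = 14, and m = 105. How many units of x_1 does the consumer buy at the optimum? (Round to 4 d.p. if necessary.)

Let x_1' = x_1−5, x_2' = x_2−5. MRS = x_2'/x_1' = p_1/p_2.
Substituting into the budget: x_1* = 5 + 0.5·(m − 5·p_1 − 5·p_2)/p_1, and x_2* = 5 + 0.5·(…)/p_2.
Discretionary income = 105 − 5·4.55 − 5·14 = 12.25; x_1* = 5 + 0.5·12.25/4.55 = 6.3462.

x_1* = 6.3462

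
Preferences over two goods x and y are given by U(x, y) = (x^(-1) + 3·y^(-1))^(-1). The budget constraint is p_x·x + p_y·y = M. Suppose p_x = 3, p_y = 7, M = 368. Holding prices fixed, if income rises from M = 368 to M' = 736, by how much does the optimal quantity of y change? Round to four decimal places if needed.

Δy* = 38.1515

MRS = MU_x/MU_y = (1/3)·(y/x)^(2). Set equal to p_x/p_y.
Hence y/x = (3·p_x/p_y)^(1/(2)), i.e. raised to the 0.5 power.
With the ratio pinned down, the budget gives x* = M/(p_x + p_y·(y/x)) and y* = (y/x)·x*.
Numerically y/x = 1.133893, so x* = 368/(3 + 7·1.133893) = 33.6465 and y* = 1.133893·33.6465 = 38.1515.
At M' = 736: y* = 76.303. Change: 76.303 − 38.1515 = 38.1515.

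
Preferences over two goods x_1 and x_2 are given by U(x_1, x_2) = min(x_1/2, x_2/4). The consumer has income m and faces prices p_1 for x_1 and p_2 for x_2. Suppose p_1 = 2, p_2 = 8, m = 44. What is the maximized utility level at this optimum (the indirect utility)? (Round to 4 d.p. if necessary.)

V = 1.2222

Leontief preferences: the optimum is at the kink where x_1/2 = x_2/4, i.e. x_2 = 2·x_1.
Budget: p_1·x_1 + p_2·2·x_1 = m, so (2·p_1 + 4·p_2)·x_1 = 2·m.
Demand: x_1*(p_1,p_2,m) = 2·m/(2·p_1 + 4·p_2), x_2* = 4·m/(2·p_1 + 4·p_2).
Here 2·2 + 4·8 = 36, giving x_1* = 2.4444 and x_2* = 4.8889.
Utility at the optimum: U(2.4444, 4.8889) = 1.2222.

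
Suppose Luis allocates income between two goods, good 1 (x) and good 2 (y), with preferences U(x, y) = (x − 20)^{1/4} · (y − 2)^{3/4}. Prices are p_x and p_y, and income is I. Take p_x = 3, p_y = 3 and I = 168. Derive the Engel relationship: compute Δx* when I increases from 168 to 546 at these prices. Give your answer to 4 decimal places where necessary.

Δx* = 31.5

Let x' = x−20, y' = y−2. MRS = (1/3)·y'/x' = p_x/p_y.
After buying the subsistence bundle (20, 2), a share 0.25 of the remaining income goes to x: x* = 20 + 0.25·(I − 20p_x − 2p_y)/p_x.
Discretionary income = 168 − 20·3 − 2·3 = 102; x* = 20 + 0.25·102/3 = 28.5.
At I' = 546: x* = 60. Change: 60 − 28.5 = 31.5.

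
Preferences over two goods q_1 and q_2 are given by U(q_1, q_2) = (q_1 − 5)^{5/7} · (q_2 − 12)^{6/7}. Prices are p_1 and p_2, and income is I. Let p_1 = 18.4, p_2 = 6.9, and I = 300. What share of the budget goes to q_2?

Discretionary income = 300 − 5·18.4 − 12·6.9 = 125.2; q_1* = 5 + 5/11·125.2/18.4 = 8.0929; q_2* = 12 + 6/11·125.2/6.9 = 21.8972.
Expenditure on q_2: 6.9·21.8972 = 151.0909; share = 0.5036.

share on q_2 = 0.5036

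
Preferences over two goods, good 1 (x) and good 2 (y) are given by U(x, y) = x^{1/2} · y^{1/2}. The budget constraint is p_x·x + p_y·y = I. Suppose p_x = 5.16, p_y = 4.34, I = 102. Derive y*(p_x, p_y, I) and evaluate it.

Demand: x*(p_x,p_y,I) = 0.5·I/p_x and y* = 0.5·I/p_y.
At p_x=5.16, p_y=4.34, I=102: y* = 0.5·102/4.34 = 11.7512.

y* = 11.7512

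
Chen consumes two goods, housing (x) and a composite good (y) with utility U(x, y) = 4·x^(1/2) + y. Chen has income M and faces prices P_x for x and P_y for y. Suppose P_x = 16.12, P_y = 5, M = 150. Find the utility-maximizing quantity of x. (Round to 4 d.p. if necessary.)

Set MRS = P_x/P_y: 2·x^(−1/2) = P_x/P_y.
Thus x* = (2·P_y/P_x)² — independent of M — with the rest of income spent on y.
Plugging in: x* = (2·5/16.12)² = 0.3848.

x* = 0.3848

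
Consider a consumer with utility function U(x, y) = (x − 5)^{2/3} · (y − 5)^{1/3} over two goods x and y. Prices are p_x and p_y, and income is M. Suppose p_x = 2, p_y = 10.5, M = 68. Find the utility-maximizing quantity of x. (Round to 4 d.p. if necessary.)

x* = 6.8333

Discretionary income = 68 − 5·2 − 5·10.5 = 5.5; x* = 5 + 2/3·5.5/2 = 6.8333.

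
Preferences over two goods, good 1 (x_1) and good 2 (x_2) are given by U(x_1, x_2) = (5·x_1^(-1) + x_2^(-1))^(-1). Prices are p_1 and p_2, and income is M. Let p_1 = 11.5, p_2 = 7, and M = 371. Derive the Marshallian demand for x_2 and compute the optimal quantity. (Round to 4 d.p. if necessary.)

x_2* = 13.7091

MRS = MU_x_1/MU_x_2 = 5·(x_2/x_1)^(2). Set equal to p_1/p_2.
Solve for the ratio: x_2/x_1 = [(1/5)·p_1/p_2]^(0.5).
With the ratio pinned down, the budget gives x_1* = M/(p_1 + p_2·(x_2/x_1)) and x_2* = (x_2/x_1)·x_1*.
Numerically x_2/x_1 = 0.573212, so x_1* = 371/(11.5 + 7·0.573212) = 23.9162 and x_2* = 0.573212·23.9162 = 13.7091.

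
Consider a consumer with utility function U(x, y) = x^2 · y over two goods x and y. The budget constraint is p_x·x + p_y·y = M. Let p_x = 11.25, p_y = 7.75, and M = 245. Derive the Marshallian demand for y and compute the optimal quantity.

The MRS is 2·y/x. Set MRS = p_x/p_y.
Rearranging, p_y·y = (1/2)·p_x·x. Substituting into the budget gives p_x·x·(1 + (1/2)) = M.
Demand: x*(p_x,p_y,M) = 2/3·M/p_x and y* = 1/3·M/p_y.
At p_x=11.25, p_y=7.75, M=245: y* = 1/3·245/7.75 = 10.5376.

y* = 10.5376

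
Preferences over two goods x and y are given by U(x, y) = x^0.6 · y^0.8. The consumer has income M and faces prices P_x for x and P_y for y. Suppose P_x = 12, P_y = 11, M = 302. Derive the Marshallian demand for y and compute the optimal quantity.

y* = 15.6883

MU_x/MU_y = (0.6·y)/(0.8·x); tangency sets this equal to P_x/P_y.
Rearranging, P_y·y = (4/3)·P_x·x. Substituting into the budget gives P_x·x·(1 + (4/3)) = M.
Demand: x*(P_x,P_y,M) = 3/7·M/P_x and y* = 4/7·M/P_y.
At P_x=12, P_y=11, M=302: y* = 4/7·302/11 = 15.6883.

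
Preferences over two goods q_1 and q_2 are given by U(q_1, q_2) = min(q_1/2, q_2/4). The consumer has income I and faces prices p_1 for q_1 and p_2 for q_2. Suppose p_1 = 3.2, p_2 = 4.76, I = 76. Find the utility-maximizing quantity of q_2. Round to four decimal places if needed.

With perfect complements, no substitution: consume in ratio q_1:q_2 = 2:4.
Budget: p_1·q_1 + p_2·2·q_1 = I, so (2·p_1 + 4·p_2)·q_1 = 2·I.
Demand: q_1*(p_1,p_2,I) = 2·I/(2·p_1 + 4·p_2), q_2* = 4·I/(2·p_1 + 4·p_2).
Here 2·3.2 + 4·4.76 = 25.44, giving q_2* = 11.9497.

q_2* = 11.9497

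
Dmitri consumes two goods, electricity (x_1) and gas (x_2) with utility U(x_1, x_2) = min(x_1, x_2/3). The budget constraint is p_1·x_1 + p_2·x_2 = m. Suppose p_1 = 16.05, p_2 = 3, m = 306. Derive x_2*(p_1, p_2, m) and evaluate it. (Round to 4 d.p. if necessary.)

x_2* = 36.6467

Here 16.05 + 3·3 = 25.05, giving x_2* = 36.6467.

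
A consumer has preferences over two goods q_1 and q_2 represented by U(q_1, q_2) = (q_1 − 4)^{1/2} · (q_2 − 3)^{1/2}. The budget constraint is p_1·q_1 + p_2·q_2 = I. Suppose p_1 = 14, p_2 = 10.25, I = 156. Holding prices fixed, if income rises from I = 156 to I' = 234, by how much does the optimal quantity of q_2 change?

This is Cobb-Douglas in (q_1−4, q_2−3): tangency gives 0.5·p_2·(q_2−3) = 0.5·p_1·(q_1−4).
After buying the subsistence bundle (4, 3), a share 0.5 of the remaining income goes to q_1: q_1* = 4 + 0.5·(I − 4p_1 − 3p_2)/p_1.
Discretionary income = 156 − 4·14 − 3·10.25 = 69.25; q_2* = 3 + 0.5·69.25/10.25 = 6.378.
At I' = 234: q_2* = 10.1829. Change: 10.1829 − 6.378 = 3.8049.

Δq_2* = 3.8049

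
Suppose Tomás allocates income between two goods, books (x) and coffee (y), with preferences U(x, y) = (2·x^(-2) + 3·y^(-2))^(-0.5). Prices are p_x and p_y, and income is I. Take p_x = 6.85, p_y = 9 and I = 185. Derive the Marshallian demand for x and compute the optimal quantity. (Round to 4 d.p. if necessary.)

MU_x ∝ 2·x^(-3), MU_y ∝ 3·y^(-3), so MRS = (2/3)·(y/x)^(3) = p_x/p_y.
Solve for the ratio: y/x = [(3/2)·p_x/p_y]^(1/3).
With the ratio pinned down, the budget gives x* = I/(p_x + p_y·(y/x)) and y* = (y/x)·x*.
Numerically y/x = 1.045153, so x* = 185/(6.85 + 9·1.045153) = 11.3802.

x* = 11.3802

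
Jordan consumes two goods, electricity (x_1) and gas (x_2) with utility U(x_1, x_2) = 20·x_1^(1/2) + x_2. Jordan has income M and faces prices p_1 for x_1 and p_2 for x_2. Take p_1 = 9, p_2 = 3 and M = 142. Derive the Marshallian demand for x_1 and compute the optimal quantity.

x_1* = 11.1111

MU_x_1 = 10/√x_1, MU_x_2 = 1. Tangency: 10/√x_1 = p_1/p_2.
Solve: √x_1 = 10·p_2/p_1, so x_1*(p_1,p_2) = (10·p_2/p_1)², and x_2* = (M − p_1·x_1*)/p_2.
Plugging in: x_1* = (10·3/9)² = 11.1111.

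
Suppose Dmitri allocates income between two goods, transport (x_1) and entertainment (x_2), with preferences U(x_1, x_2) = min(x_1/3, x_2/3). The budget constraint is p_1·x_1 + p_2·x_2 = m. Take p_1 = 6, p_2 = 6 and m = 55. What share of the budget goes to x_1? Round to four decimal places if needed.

With perfect complements, no substitution: consume in ratio x_1:x_2 = 3:3.
Budget: p_1·x_1 + p_2·x_1 = m, so (3·p_1 + 3·p_2)·x_1 = 3·m.
Demand: x_1*(p_1,p_2,m) = 3·m/(3·p_1 + 3·p_2), x_2* = 3·m/(3·p_1 + 3·p_2).
Here 3·6 + 3·6 = 36, giving x_1* = 4.5833 and x_2* = 4.5833.
Expenditure on x_1: 6·4.5833 = 27.5; share = 0.5.

share on x_1 = 0.5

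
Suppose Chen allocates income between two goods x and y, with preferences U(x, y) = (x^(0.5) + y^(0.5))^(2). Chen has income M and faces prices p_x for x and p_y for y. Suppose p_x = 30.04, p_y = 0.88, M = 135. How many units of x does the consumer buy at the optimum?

MU_x ∝ x^(-0.5), MU_y ∝ y^(-0.5), so MRS = (y/x)^(0.5) = p_x/p_y.
Hence y/x = (p_x/p_y)^(1/(0.5)), i.e. raised to the 2 power.
Substitute y = (y/x)·x into the budget: x* = M/(p_x + p_y·(y/x)).
Numerically y/x = 1165.291322, so x* = 135/(30.04 + 0.88·1165.291322) = 0.1279.

x* = 0.1279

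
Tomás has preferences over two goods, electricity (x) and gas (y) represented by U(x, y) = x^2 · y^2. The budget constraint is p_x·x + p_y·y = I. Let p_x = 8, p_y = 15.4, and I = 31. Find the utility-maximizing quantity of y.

y* = 1.0065

The MRS is y/x. Set MRS = p_x/p_y.
So 2·p_y·y = 2·p_x·x; combined with the budget, a share 0.5 of income goes to x.
Demand: x*(p_x,p_y,I) = 0.5·I/p_x and y* = 0.5·I/p_y.
At p_x=8, p_y=15.4, I=31: y* = 0.5·31/15.4 = 1.0065.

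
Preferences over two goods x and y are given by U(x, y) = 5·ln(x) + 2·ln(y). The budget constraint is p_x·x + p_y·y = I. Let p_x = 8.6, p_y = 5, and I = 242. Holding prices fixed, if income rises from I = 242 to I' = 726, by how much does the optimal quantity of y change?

Δy* = 27.6571

MU_x/MU_y = (5·y)/(2·x); tangency sets this equal to p_x/p_y.
So 5·p_y·y = 2·p_x·x; combined with the budget, a share 5/7 of income goes to x.
Demand: x*(p_x,p_y,I) = 5/7·I/p_x and y* = 2/7·I/p_y.
At p_x=8.6, p_y=5, I=242: y* = 2/7·242/5 = 13.8286.
At I' = 726: y* = 41.4857. Change: 41.4857 − 13.8286 = 27.6571.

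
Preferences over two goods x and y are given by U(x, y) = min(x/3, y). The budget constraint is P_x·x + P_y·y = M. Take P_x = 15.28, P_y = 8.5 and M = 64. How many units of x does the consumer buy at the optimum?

With perfect complements, no substitution: consume in ratio x:y = 3:1.
Budget: P_x·x + P_y·(1/3)·x = M, so (3·P_x + P_y)·x = 3·M.
Demand: x*(P_x,P_y,M) = 3·M/(3·P_x + P_y), y* = M/(3·P_x + P_y).
Here 3·15.28 + 8.5 = 54.34, giving x* = 3.5333.

x* = 3.5333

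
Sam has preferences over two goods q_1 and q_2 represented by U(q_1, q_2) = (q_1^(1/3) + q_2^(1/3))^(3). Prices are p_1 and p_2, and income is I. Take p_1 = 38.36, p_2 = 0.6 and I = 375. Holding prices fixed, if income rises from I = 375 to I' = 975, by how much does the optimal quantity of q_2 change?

From the CES first-order condition, (q_2/q_1)^(2/3) = p_1/p_2.
Hence q_2/q_1 = (p_1/p_2)^(1/(2/3)), i.e. raised to the 1.5 power.
With the ratio pinned down, the budget gives q_1* = I/(p_1 + p_2·(q_2/q_1)) and q_2* = (q_2/q_1)·q_1*.
Numerically q_2/q_1 = 511.200208, so q_1* = 375/(38.36 + 0.6·511.200208) = 1.0867 and q_2* = 511.200208·1.0867 = 555.5234.
At I' = 975: q_2* = 1444.3608. Change: 1444.3608 − 555.5234 = 888.8374.

Δq_2* = 888.8374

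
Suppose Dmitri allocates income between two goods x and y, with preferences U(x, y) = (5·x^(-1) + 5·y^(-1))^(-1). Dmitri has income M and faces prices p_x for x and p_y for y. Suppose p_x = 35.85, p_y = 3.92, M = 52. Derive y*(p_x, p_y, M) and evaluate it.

MRS = MU_x/MU_y = (y/x)^(2). Set equal to p_x/p_y.
Solve for the ratio: y/x = [p_x/p_y]^(0.5).
With the ratio pinned down, the budget gives x* = M/(p_x + p_y·(y/x)) and y* = (y/x)·x*.
Numerically y/x = 3.024138, so x* = 52/(35.85 + 3.92·3.024138) = 1.09 and y* = 3.024138·1.09 = 3.2964.

y* = 3.2964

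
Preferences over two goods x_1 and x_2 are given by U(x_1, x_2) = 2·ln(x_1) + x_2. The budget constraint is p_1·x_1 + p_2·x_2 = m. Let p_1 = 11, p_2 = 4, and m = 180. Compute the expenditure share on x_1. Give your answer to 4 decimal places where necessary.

MU_x_1 = 2/x_1, MU_x_2 = 1. Tangency: 2/x_1 = p_1/p_2.
So x_1*(p_1,p_2) = 2·p_2/p_1, independent of income; and x_2* = (m − 2·p_2)/p_2.
At the given prices: x_1* = 2·4/11 = 0.7273, and x_2* = 43.
Expenditure on x_1: 11·0.7273 = 8; share = 0.0444.

share on x_1 = 0.0444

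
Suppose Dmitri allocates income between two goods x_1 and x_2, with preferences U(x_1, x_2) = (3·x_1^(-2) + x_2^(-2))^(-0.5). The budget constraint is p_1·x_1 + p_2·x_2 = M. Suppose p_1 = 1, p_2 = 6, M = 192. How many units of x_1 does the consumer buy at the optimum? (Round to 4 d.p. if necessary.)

x_1* = 58.3688

From the CES first-order condition, 3·(x_2/x_1)^(3) = p_1/p_2.
Hence x_2/x_1 = ((1/3)·p_1/p_2)^(1/(3)), i.e. raised to the 1/3 power.
With the ratio pinned down, the budget gives x_1* = M/(p_1 + p_2·(x_2/x_1)) and x_2* = (x_2/x_1)·x_1*.
Numerically x_2/x_1 = 0.381571, so x_1* = 192/(1 + 6·0.381571) = 58.3688.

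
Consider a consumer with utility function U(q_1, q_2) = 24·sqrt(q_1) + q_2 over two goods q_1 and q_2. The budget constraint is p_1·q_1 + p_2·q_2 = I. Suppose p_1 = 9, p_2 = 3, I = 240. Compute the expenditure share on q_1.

share on q_1 = 0.6

Set MRS = p_1/p_2: 12·q_1^(−1/2) = p_1/p_2.
Thus q_1* = (12·p_2/p_1)² — independent of I — with the rest of income spent on q_2.
Plugging in: q_1* = (12·3/9)² = 16, q_2* = 32.
Expenditure on q_1: 9·16 = 144; share = 0.6.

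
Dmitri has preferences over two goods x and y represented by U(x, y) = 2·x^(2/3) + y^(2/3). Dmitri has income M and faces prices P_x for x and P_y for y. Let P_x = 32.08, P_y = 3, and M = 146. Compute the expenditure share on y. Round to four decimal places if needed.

share on y = 0.9346

MRS = MU_x/MU_y = 2·(y/x)^(1/3). Set equal to P_x/P_y.
Solve for the ratio: y/x = [(1/2)·P_x/P_y]^(3).
Substitute y = (y/x)·x into the budget: x* = M/(P_x + P_y·(y/x)).
Numerically y/x = 152.844328, so x* = 146/(32.08 + 3·152.844328) = 0.2976 and y* = 152.844328·0.2976 = 45.4845.
Expenditure on y: 3·45.4845 = 136.4534; share = 0.9346.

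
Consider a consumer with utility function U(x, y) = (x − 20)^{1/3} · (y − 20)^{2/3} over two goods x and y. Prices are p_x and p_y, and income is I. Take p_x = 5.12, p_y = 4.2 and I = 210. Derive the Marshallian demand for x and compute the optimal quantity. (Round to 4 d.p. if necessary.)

x* = 21.5365

After buying the subsistence bundle (20, 20), a share 1/3 of the remaining income goes to x: x* = 20 + 1/3·(I − 20p_x − 20p_y)/p_x.
Discretionary income = 210 − 20·5.12 − 20·4.2 = 23.6; x* = 20 + 1/3·23.6/5.12 = 21.5365.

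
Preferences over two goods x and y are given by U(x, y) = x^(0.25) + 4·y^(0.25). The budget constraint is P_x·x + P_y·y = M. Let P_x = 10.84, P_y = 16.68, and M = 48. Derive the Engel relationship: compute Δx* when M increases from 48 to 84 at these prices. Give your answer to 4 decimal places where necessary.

Δx* = 0.5109

Substitute y = (y/x)·x into the budget: x* = M/(P_x + P_y·(y/x)).
Numerically y/x = 3.5743, so x* = 48/(10.84 + 16.68·3.5743) = 0.6812.
At M' = 84: x* = 1.1922. Change: 1.1922 − 0.6812 = 0.5109.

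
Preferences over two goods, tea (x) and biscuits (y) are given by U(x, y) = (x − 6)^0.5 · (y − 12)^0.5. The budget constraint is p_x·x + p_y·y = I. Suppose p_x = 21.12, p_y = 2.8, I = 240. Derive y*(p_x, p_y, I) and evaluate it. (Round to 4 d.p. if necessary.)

y* = 26.2286

This is Cobb-Douglas in (x−6, y−12): tangency gives 0.5·p_y·(y−12) = 0.5·p_x·(x−6).
Substituting into the budget: x* = 6 + 0.5·(I − 6·p_x − 12·p_y)/p_x, and y* = 12 + 0.5·(…)/p_y.
Discretionary income = 240 − 6·21.12 − 12·2.8 = 79.68; y* = 12 + 0.5·79.68/2.8 = 26.2286.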